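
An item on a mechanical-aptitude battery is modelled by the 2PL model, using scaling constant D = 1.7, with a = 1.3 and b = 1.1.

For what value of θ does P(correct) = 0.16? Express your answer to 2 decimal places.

0.35

P(θ) = 1 / (1 + exp(−D·a(θ − b)))
logit = ln(0.1600/0.8400) = -1.6582
θ = b + logit/(1.7·a) = 1.1 + (-1.6582)/2.2100 = 0.3497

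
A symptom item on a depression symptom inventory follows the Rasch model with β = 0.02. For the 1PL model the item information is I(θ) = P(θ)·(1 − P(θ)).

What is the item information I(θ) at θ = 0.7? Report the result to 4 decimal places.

P = 1/(1+e^{-0.6800}) = 0.6637
P(1−P) = 0.6637 × 0.3363 = 0.2232
I = P(1−P) = 0.22319

0.2232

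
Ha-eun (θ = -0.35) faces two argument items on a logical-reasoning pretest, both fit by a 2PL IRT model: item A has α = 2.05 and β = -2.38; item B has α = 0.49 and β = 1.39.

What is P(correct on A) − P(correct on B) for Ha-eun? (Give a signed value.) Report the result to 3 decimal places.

P(θ) = 1 / (1 + exp(−α(θ − β)))
P_A = 0.9847
P_B = 0.2989
P_A − P_B = 0.6858

0.686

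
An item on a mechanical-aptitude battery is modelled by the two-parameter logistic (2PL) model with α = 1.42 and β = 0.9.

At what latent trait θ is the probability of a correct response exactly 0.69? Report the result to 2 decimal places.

1.46

P(θ) = 1 / (1 + exp(−α(θ − β)))
logit = ln(0.6900/0.3100) = 0.8001
θ = β + logit/(α) = 0.9 + 0.8001/1.4200 = 1.4635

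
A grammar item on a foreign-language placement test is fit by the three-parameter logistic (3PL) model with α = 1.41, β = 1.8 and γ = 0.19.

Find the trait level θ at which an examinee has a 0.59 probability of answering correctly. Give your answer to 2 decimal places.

P(θ) = γ + (1 − γ) · 1 / (1 + exp(−α(θ − β)))
Remove guessing floor: (0.59 − 0.19)/(1 − 0.19) = 0.4938
logit = ln(0.4938/0.5062) = -0.0247
θ = β + logit/(α) = 1.8 + (-0.0247)/1.4100 = 1.7825

1.78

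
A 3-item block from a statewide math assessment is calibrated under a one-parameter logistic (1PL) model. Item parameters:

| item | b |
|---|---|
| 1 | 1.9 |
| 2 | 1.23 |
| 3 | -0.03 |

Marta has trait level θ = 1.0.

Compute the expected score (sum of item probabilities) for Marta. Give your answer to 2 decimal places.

1.47

P(θ) = 1 / (1 + exp(−(θ − b)))
P_1 = 1/(1+e^{0.9000}) = 0.2891
P_2 = 1/(1+e^{0.2300}) = 0.4428
P_3 = 1/(1+e^{-1.0300}) = 0.7369
E[score] = 0.2891 + 0.4428 + 0.7369 = 1.4687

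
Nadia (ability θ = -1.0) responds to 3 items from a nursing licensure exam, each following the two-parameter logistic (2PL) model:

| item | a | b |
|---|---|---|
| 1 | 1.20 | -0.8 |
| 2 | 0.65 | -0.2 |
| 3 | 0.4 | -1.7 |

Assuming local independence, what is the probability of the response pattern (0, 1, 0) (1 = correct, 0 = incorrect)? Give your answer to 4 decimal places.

0.0898

P(θ) = 1 / (1 + exp(−a(θ − b)))
P_1 = 1/(1+e^{0.2400}) = 0.4403
P_2 = 1/(1+e^{0.5200}) = 0.3729
P_3 = 1/(1+e^{-0.2800}) = 0.5695
L = (1−P_1) × P_2 × (1−P_3) = 0.5597 × 0.3729 × 0.4305 = 0.08983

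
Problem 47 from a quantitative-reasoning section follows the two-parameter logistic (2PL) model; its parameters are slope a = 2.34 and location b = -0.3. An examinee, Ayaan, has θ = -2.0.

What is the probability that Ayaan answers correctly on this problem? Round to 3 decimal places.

0.018

P(θ) = 1 / (1 + exp(−a(θ − b)))
Exponent: 2.34 × (-2.0 − (-0.3)) = -3.9780
1/(1 + e^{3.9780}) = 0.0184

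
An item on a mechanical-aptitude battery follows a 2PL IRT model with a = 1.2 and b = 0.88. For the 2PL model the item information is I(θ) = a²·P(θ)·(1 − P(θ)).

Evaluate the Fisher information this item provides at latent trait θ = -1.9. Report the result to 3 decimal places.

0.048

P = 1/(1+e^{3.3360}) = 0.0344
P(1−P) = 0.0344 × 0.9656 = 0.0332
I = a² × P(1−P) = 1.2² × 0.0332 = 0.04777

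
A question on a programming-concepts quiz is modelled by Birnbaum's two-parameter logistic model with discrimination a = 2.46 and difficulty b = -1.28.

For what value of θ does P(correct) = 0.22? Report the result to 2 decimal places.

-1.79

P(θ) = 1 / (1 + exp(−a(θ − b)))
logit = ln(0.2200/0.7800) = -1.2657
θ = b + logit/(a) = -1.28 + (-1.2657)/2.4600 = -1.7945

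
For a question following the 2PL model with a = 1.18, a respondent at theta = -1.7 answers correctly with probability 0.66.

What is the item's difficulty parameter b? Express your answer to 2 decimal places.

P(theta) = 1 / (1 + exp(−a(theta − b)))
logit(0.66) = ln(0.66/0.34) = 0.6633
b = theta − logit/(a) = -1.7 − 0.6633/1.1800 = -2.2621

-2.26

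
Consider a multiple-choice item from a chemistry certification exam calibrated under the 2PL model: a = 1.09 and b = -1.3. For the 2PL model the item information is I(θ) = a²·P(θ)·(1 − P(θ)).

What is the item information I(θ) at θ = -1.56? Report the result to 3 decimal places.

P = 1/(1+e^{0.2834}) = 0.4296
P(1−P) = 0.4296 × 0.5704 = 0.2450
I = a² × P(1−P) = 1.09² × 0.2450 = 0.29114

0.291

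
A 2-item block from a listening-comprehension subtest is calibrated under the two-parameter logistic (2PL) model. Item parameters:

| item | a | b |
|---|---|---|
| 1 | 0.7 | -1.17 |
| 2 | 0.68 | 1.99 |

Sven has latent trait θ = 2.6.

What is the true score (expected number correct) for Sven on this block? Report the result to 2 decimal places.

1.54

P(θ) = 1 / (1 + exp(−a(θ − b)))
P_1 = 1/(1+e^{-2.6390}) = 0.9333
P_2 = 1/(1+e^{-0.4148}) = 0.6022
E[score] = 0.9333 + 0.6022 = 1.5356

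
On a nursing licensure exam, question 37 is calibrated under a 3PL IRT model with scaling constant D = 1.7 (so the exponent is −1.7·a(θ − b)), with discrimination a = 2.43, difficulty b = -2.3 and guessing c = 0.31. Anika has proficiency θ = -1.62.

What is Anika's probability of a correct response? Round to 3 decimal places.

P(θ) = c + (1 − c) · 1 / (1 + exp(−D·a(θ − b)))
Exponent: 1.7 × 2.43 × (-1.62 − (-2.3)) = 2.8091
1/(1 + e^{-2.8091}) = 0.9432
P = 0.31 + 0.69 × 0.9432 = 0.9608

0.961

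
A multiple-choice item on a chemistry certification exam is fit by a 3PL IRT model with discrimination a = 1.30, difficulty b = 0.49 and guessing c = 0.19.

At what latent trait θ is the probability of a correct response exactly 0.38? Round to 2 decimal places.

-0.42

P(θ) = c + (1 − c) · 1 / (1 + exp(−a(θ − b)))
Remove guessing floor: (0.38 − 0.19)/(1 − 0.19) = 0.2346
logit = ln(0.2346/0.7654) = -1.1827
θ = b + logit/(a) = 0.49 + (-1.1827)/1.3000 = -0.4198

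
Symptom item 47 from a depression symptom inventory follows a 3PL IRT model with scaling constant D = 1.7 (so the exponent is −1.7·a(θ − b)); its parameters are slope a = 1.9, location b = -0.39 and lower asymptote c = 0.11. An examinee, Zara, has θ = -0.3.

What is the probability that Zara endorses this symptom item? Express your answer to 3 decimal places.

0.619

P(θ) = c + (1 − c) · 1 / (1 + exp(−D·a(θ − b)))
Exponent: 1.7 × 1.9 × (-0.3 − (-0.39)) = 0.2907
1/(1 + e^{-0.2907}) = 0.5722
P = 0.11 + 0.89 × 0.5722 = 0.6192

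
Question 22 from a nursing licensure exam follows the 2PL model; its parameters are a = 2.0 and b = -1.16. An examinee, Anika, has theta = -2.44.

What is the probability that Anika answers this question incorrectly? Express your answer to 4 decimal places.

P(theta) = 1 / (1 + exp(−a(theta − b)))
Exponent: 2.0 × (-2.44 − (-1.16)) = -2.5600
1/(1 + e^{2.5600}) = 0.0718
P(incorrect) = 1 − 0.0718 = 0.9282

0.9282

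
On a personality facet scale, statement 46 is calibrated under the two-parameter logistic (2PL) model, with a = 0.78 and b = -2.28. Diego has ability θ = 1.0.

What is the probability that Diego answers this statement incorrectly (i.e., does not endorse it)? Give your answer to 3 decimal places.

0.072

P(θ) = 1 / (1 + exp(−a(θ − b)))
Exponent: 0.78 × (1.0 − (-2.28)) = 2.5584
1/(1 + e^{-2.5584}) = 0.9281
P(incorrect) = 1 − 0.9281 = 0.0719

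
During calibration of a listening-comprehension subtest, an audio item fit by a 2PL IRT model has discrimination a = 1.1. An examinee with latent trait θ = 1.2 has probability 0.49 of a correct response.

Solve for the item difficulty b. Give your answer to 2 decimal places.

1.24

P(θ) = 1 / (1 + exp(−a(θ − b)))
logit(0.49) = ln(0.49/0.51) = -0.0400
b = θ − logit/(a) = 1.2 − (-0.0400)/1.1000 = 1.2364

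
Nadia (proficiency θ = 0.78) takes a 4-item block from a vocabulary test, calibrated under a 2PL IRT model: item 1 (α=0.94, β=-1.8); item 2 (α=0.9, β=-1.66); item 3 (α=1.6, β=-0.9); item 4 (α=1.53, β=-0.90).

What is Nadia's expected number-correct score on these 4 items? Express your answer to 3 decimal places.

P(θ) = 1 / (1 + exp(−α(θ − β)))
P_1 = 1/(1+e^{-2.4252}) = 0.9187
P_2 = 1/(1+e^{-2.1960}) = 0.8999
P_3 = 1/(1+e^{-2.6880}) = 0.9363
P_4 = 1/(1+e^{-2.5704}) = 0.9289
E[score] = 0.9187 + 0.8999 + 0.9363 + 0.9289 = 3.6839

3.684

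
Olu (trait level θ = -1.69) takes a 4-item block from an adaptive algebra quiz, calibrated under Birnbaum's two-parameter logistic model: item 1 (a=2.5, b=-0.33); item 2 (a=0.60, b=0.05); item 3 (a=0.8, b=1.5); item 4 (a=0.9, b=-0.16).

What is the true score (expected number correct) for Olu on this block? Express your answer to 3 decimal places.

P(θ) = 1 / (1 + exp(−a(θ − b)))
P_1 = 1/(1+e^{3.4000}) = 0.0323
P_2 = 1/(1+e^{1.0440}) = 0.2604
P_3 = 1/(1+e^{2.5520}) = 0.0723
P_4 = 1/(1+e^{1.3770}) = 0.2015
E[score] = 0.0323 + 0.2604 + 0.0723 + 0.2015 = 0.5665

0.566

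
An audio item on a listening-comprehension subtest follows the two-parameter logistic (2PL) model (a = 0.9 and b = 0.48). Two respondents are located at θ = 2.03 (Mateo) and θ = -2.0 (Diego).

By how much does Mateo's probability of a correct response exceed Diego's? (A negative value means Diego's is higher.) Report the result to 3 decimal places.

P(θ) = 1 / (1 + exp(−a(θ − b)))
P(Mateo) = 0.8014  [exponent 1.3950]
P(Diego) = 0.0969  [exponent -2.2320]
Difference = 0.8014 − 0.0969 = 0.7045

0.704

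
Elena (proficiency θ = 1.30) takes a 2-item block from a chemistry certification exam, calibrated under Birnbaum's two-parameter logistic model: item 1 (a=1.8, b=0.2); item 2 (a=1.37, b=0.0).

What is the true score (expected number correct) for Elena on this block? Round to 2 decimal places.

1.73

P(θ) = 1 / (1 + exp(−a(θ − b)))
P_1 = 1/(1+e^{-1.9800}) = 0.8787
P_2 = 1/(1+e^{-1.7810}) = 0.8558
E[score] = 0.8787 + 0.8558 = 1.7345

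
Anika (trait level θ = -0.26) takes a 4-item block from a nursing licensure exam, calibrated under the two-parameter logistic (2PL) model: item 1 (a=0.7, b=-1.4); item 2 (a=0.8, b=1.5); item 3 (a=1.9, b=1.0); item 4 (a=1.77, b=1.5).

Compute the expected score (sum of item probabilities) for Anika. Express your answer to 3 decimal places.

1.012

P(θ) = 1 / (1 + exp(−a(θ − b)))
P_1 = 1/(1+e^{-0.7980}) = 0.6895
P_2 = 1/(1+e^{1.4080}) = 0.1965
P_3 = 1/(1+e^{2.3940}) = 0.0836
P_4 = 1/(1+e^{3.1152}) = 0.0425
E[score] = 0.6895 + 0.1965 + 0.0836 + 0.0425 = 1.0122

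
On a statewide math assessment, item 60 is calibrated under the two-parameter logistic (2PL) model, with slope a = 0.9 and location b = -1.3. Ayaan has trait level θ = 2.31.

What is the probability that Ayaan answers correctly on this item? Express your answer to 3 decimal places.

P(θ) = 1 / (1 + exp(−a(θ − b)))
Exponent: 0.9 × (2.31 − (-1.3)) = 3.2490
1/(1 + e^{-3.2490}) = 0.9626

0.963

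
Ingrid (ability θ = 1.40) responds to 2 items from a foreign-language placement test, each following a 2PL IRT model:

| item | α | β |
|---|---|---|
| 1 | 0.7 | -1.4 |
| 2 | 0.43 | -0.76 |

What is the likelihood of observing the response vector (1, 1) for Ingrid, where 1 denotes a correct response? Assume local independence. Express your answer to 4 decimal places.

P(θ) = 1 / (1 + exp(−α(θ − β)))
P_1 = 1/(1+e^{-1.9600}) = 0.8765
P_2 = 1/(1+e^{-0.9288}) = 0.7168
L = P_1 × P_2 = 0.8765 × 0.7168 = 0.62833

0.6283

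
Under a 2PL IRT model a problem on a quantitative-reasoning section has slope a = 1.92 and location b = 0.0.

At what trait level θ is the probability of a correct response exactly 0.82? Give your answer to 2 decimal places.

P(θ) = 1 / (1 + exp(−a(θ − b)))
logit = ln(0.8200/0.1800) = 1.5163
θ = b + logit/(a) = 0.0 + 1.5163/1.9200 = 0.7898

0.79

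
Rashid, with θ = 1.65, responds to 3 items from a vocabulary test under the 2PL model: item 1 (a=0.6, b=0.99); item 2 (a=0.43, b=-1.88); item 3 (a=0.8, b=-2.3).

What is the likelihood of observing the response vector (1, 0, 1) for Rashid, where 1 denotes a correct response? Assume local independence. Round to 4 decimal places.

P(θ) = 1 / (1 + exp(−a(θ − b)))
P_1 = 1/(1+e^{-0.3960}) = 0.5977
P_2 = 1/(1+e^{-1.5179}) = 0.8202
P_3 = 1/(1+e^{-3.1600}) = 0.9593
L = P_1 × (1−P_2) × P_3 = 0.5977 × 0.1798 × 0.9593 = 0.10308

0.1031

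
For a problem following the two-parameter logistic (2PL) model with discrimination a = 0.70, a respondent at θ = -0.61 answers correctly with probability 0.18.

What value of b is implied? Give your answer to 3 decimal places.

1.556

P(θ) = 1 / (1 + exp(−a(θ − b)))
logit(0.18) = ln(0.18/0.82) = -1.5163
b = θ − logit/(a) = -0.61 − (-1.5163)/0.7000 = 1.5562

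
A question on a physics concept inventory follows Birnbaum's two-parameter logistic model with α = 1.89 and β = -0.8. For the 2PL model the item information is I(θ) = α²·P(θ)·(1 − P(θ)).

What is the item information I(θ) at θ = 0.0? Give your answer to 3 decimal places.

P = 1/(1+e^{-1.5120}) = 0.8194
P(1−P) = 0.8194 × 0.1806 = 0.1480
I = α² × P(1−P) = 1.89² × 0.1480 = 0.52871

0.529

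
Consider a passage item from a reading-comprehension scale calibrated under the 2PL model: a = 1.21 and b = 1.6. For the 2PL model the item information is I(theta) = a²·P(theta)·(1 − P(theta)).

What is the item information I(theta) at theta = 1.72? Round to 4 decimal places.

P = 1/(1+e^{-0.1452}) = 0.5362
P(1−P) = 0.5362 × 0.4638 = 0.2487
I = a² × P(1−P) = 1.21² × 0.2487 = 0.36410

0.3641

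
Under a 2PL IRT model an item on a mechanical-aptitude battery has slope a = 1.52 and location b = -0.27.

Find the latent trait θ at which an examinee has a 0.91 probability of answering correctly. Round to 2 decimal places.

1.25

P(θ) = 1 / (1 + exp(−a(θ − b)))
logit = ln(0.9100/0.0900) = 2.3136
θ = b + logit/(a) = -0.27 + 2.3136/1.5200 = 1.2521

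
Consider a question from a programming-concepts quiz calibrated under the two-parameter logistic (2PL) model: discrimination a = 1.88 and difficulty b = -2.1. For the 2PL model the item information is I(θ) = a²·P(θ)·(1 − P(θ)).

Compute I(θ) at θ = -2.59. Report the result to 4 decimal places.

P = 1/(1+e^{0.9212}) = 0.2847
P(1−P) = 0.2847 × 0.7153 = 0.2037
I = a² × P(1−P) = 1.88² × 0.2037 = 0.71979

0.7198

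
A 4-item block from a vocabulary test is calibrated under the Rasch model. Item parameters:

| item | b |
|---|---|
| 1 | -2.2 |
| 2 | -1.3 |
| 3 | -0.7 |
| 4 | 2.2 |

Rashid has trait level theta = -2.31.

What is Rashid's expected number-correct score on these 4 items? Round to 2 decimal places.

0.92

P(theta) = 1 / (1 + exp(−(theta − b)))
P_1 = 1/(1+e^{0.1100}) = 0.4725
P_2 = 1/(1+e^{1.0100}) = 0.2670
P_3 = 1/(1+e^{1.6100}) = 0.1666
P_4 = 1/(1+e^{4.5100}) = 0.0109
E[score] = 0.4725 + 0.2670 + 0.1666 + 0.0109 = 0.9170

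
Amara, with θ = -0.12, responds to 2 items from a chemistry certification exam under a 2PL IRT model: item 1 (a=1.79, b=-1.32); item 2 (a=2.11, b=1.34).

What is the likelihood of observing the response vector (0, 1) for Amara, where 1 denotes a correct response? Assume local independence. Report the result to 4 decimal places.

0.0046

P(θ) = 1 / (1 + exp(−a(θ − b)))
P_1 = 1/(1+e^{-2.1480}) = 0.8955
P_2 = 1/(1+e^{3.0806}) = 0.0439
L = (1−P_1) × P_2 = 0.1045 × 0.0439 = 0.00459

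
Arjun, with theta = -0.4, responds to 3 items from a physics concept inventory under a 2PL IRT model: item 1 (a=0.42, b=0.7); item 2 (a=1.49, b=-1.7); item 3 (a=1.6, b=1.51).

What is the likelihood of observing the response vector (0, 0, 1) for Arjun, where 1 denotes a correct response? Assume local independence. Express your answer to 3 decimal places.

P(theta) = 1 / (1 + exp(−a(theta − b)))
P_1 = 1/(1+e^{0.4620}) = 0.3865
P_2 = 1/(1+e^{-1.9370}) = 0.8740
P_3 = 1/(1+e^{3.0560}) = 0.0450
L = (1−P_1) × (1−P_2) × P_3 = 0.6135 × 0.1260 × 0.0450 = 0.00347

0.003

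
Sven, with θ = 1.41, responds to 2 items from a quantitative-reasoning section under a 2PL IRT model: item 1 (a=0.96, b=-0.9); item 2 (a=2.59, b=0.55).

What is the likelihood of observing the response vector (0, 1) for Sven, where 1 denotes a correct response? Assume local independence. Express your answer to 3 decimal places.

0.089

P(θ) = 1 / (1 + exp(−a(θ − b)))
P_1 = 1/(1+e^{-2.2176}) = 0.9018
P_2 = 1/(1+e^{-2.2274}) = 0.9027
L = (1−P_1) × P_2 = 0.0982 × 0.9027 = 0.08863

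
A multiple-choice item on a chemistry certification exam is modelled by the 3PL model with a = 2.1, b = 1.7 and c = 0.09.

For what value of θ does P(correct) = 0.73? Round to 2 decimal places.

P(θ) = c + (1 − c) · 1 / (1 + exp(−a(θ − b)))
Remove guessing floor: (0.73 − 0.09)/(1 − 0.09) = 0.7033
logit = ln(0.7033/0.2967) = 0.8630
θ = b + logit/(a) = 1.7 + 0.8630/2.1000 = 2.1110

2.11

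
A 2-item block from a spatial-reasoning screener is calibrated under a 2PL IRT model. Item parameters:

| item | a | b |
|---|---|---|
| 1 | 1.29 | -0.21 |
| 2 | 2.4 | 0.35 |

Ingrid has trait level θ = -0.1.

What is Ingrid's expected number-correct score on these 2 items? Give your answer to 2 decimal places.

0.79

P(θ) = 1 / (1 + exp(−a(θ − b)))
P_1 = 1/(1+e^{-0.1419}) = 0.5354
P_2 = 1/(1+e^{1.0800}) = 0.2535
E[score] = 0.5354 + 0.2535 = 0.7889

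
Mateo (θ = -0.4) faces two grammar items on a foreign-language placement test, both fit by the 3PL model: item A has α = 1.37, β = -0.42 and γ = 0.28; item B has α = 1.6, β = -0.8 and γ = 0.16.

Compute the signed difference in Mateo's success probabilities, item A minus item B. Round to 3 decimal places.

-0.065

P(θ) = γ + (1 − γ) · 1 / (1 + exp(−α(θ − β)))
P_A = 0.6449
P_B = 0.7100
P_A − P_B = -0.0651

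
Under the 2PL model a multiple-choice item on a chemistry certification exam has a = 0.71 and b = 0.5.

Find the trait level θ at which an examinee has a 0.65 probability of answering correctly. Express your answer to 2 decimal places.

1.37

P(θ) = 1 / (1 + exp(−a(θ − b)))
logit = ln(0.6500/0.3500) = 0.6190
θ = b + logit/(a) = 0.5 + 0.6190/0.7100 = 1.3719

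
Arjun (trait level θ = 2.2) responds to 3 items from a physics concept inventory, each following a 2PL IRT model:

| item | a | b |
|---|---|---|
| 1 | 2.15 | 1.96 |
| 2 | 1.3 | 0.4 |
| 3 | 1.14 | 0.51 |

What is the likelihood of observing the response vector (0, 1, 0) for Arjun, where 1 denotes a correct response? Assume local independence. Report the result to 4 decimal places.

0.0433

P(θ) = 1 / (1 + exp(−a(θ − b)))
P_1 = 1/(1+e^{-0.5160}) = 0.6262
P_2 = 1/(1+e^{-2.3400}) = 0.9121
P_3 = 1/(1+e^{-1.9266}) = 0.8729
L = (1−P_1) × P_2 × (1−P_3) = 0.3738 × 0.9121 × 0.1271 = 0.04334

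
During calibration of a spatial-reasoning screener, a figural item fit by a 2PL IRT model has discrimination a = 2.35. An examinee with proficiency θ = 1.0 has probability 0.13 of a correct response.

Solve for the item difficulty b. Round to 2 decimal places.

1.81

P(θ) = 1 / (1 + exp(−a(θ − b)))
logit(0.13) = ln(0.13/0.87) = -1.9010
b = θ − logit/(a) = 1.0 − (-1.9010)/2.3500 = 1.8089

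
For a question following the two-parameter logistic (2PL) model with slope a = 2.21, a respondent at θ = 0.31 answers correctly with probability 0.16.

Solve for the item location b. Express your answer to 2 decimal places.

1.06

P(θ) = 1 / (1 + exp(−a(θ − b)))
logit(0.16) = ln(0.16/0.84) = -1.6582
b = θ − logit/(a) = 0.31 − (-1.6582)/2.2100 = 1.0603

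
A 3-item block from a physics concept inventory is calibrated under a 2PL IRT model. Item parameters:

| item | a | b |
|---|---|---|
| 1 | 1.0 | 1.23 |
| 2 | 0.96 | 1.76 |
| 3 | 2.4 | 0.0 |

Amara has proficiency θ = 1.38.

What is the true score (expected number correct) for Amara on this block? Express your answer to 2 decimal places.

1.91

P(θ) = 1 / (1 + exp(−a(θ − b)))
P_1 = 1/(1+e^{-0.1500}) = 0.5374
P_2 = 1/(1+e^{0.3648}) = 0.4098
P_3 = 1/(1+e^{-3.3120}) = 0.9648
E[score] = 0.5374 + 0.4098 + 0.9648 = 1.9121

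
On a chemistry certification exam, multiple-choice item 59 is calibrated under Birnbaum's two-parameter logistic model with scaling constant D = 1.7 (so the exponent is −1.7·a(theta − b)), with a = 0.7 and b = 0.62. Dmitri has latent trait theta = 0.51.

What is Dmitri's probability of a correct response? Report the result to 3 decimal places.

0.467

P(theta) = 1 / (1 + exp(−D·a(theta − b)))
Exponent: 1.7 × 0.7 × (0.51 − 0.62) = -0.1309
1/(1 + e^{0.1309}) = 0.4673
P = 0.4673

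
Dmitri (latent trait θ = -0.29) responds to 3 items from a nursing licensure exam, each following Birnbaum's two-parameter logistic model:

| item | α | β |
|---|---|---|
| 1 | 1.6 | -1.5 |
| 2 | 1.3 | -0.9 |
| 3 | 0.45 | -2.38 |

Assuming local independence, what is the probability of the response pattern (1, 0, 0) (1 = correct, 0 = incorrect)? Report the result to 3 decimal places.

0.076

P(θ) = 1 / (1 + exp(−α(θ − β)))
P_1 = 1/(1+e^{-1.9360}) = 0.8739
P_2 = 1/(1+e^{-0.7930}) = 0.6885
P_3 = 1/(1+e^{-0.9405}) = 0.7192
L = P_1 × (1−P_2) × (1−P_3) = 0.8739 × 0.3115 × 0.2808 = 0.07645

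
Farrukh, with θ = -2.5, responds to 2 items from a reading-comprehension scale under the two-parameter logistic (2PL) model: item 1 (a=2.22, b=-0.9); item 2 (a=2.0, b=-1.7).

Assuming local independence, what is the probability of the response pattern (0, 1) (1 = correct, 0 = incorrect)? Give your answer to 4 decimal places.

P(θ) = 1 / (1 + exp(−a(θ − b)))
P_1 = 1/(1+e^{3.5520}) = 0.0279
P_2 = 1/(1+e^{1.6000}) = 0.1680
L = (1−P_1) × P_2 = 0.9721 × 0.1680 = 0.16330

0.1633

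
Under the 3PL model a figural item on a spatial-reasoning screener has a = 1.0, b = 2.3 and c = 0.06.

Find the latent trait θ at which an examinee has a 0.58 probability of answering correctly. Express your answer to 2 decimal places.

2.51

P(θ) = c + (1 − c) · 1 / (1 + exp(−a(θ − b)))
Remove guessing floor: (0.58 − 0.06)/(1 − 0.06) = 0.5532
logit = ln(0.5532/0.4468) = 0.2136
θ = b + logit/(a) = 2.3 + 0.2136/1.0000 = 2.5136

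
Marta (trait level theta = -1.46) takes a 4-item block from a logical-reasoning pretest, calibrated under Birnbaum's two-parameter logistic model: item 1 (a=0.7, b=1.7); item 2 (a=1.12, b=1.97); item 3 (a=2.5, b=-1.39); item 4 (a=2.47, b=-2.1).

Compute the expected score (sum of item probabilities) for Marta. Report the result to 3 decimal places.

P(theta) = 1 / (1 + exp(−a(theta − b)))
P_1 = 1/(1+e^{2.2120}) = 0.0987
P_2 = 1/(1+e^{3.8416}) = 0.0210
P_3 = 1/(1+e^{0.1750}) = 0.4564
P_4 = 1/(1+e^{-1.5808}) = 0.8293
E[score] = 0.0987 + 0.0210 + 0.4564 + 0.8293 = 1.4054

1.405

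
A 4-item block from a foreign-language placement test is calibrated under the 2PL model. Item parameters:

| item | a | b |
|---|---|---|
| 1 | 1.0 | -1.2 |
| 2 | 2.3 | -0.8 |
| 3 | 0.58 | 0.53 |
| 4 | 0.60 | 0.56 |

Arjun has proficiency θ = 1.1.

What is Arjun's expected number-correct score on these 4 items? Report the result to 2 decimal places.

P(θ) = 1 / (1 + exp(−a(θ − b)))
P_1 = 1/(1+e^{-2.3000}) = 0.9089
P_2 = 1/(1+e^{-4.3700}) = 0.9875
P_3 = 1/(1+e^{-0.3306}) = 0.5819
P_4 = 1/(1+e^{-0.3240}) = 0.5803
E[score] = 0.9089 + 0.9875 + 0.5819 + 0.5803 = 3.0586

3.06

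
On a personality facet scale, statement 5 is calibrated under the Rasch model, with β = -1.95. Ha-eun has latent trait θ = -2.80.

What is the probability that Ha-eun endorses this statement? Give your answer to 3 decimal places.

0.299

P(θ) = 1 / (1 + exp(−(θ − β)))
Exponent: (-2.80 − (-1.95)) = -0.8500
1/(1 + e^{0.8500}) = 0.2994
P = 0.2994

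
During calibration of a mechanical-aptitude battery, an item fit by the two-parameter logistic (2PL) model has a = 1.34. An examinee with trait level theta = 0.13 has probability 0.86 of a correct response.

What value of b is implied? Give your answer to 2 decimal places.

-1.22

P(theta) = 1 / (1 + exp(−a(theta − b)))
logit(0.86) = ln(0.86/0.14) = 1.8153
b = theta − logit/(a) = 0.13 − 1.8153/1.3400 = -1.2247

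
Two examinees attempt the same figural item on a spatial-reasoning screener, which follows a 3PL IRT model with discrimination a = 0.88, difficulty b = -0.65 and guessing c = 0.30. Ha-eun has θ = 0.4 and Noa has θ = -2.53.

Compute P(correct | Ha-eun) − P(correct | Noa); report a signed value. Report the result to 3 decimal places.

P(θ) = c + (1 − c) · 1 / (1 + exp(−a(θ − b)))
P(Ha-eun) = 0.8011  [exponent 0.9240]
P(Noa) = 0.4124  [exponent -1.6544]
Difference = 0.8011 − 0.4124 = 0.3887

0.389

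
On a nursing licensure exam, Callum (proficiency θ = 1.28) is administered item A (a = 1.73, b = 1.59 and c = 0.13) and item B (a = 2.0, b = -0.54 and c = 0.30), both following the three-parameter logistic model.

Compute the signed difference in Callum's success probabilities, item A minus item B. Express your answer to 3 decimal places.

P(θ) = c + (1 − c) · 1 / (1 + exp(−a(θ − b)))
P_A = 0.4511
P_B = 0.9821
P_A − P_B = -0.5310

-0.531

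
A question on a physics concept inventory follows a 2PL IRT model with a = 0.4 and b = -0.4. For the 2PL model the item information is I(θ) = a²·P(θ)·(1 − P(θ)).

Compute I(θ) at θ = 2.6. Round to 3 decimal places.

P = 1/(1+e^{-1.2000}) = 0.7685
P(1−P) = 0.7685 × 0.2315 = 0.1779
I = a² × P(1−P) = 0.4² × 0.1779 = 0.02846

0.028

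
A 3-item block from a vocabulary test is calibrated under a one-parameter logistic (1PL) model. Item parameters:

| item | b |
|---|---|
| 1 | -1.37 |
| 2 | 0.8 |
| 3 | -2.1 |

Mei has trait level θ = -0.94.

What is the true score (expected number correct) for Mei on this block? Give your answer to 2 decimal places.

P(θ) = 1 / (1 + exp(−(θ − b)))
P_1 = 1/(1+e^{-0.4300}) = 0.6059
P_2 = 1/(1+e^{1.7400}) = 0.1493
P_3 = 1/(1+e^{-1.1600}) = 0.7613
E[score] = 0.6059 + 0.1493 + 0.7613 = 1.5165

1.52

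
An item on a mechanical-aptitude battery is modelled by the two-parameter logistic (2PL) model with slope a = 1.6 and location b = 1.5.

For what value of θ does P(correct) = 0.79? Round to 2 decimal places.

2.33

P(θ) = 1 / (1 + exp(−a(θ − b)))
logit = ln(0.7900/0.2100) = 1.3249
θ = b + logit/(a) = 1.5 + 1.3249/1.6000 = 2.3281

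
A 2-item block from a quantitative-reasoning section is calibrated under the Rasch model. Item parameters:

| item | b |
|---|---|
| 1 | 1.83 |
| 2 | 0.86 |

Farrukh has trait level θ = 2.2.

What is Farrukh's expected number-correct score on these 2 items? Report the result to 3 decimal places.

1.384

P(θ) = 1 / (1 + exp(−(θ − b)))
P_1 = 1/(1+e^{-0.3700}) = 0.5915
P_2 = 1/(1+e^{-1.3400}) = 0.7925
E[score] = 0.5915 + 0.7925 = 1.3839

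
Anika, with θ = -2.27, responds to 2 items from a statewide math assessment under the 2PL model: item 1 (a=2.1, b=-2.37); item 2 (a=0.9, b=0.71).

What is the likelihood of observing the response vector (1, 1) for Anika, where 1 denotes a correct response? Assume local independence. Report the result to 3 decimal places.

P(θ) = 1 / (1 + exp(−a(θ − b)))
P_1 = 1/(1+e^{-0.2100}) = 0.5523
P_2 = 1/(1+e^{2.6820}) = 0.0640
L = P_1 × P_2 = 0.5523 × 0.0640 = 0.03537

0.035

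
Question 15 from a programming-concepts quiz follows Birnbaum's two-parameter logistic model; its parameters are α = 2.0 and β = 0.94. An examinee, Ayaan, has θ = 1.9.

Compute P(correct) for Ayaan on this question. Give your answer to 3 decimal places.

0.872

P(θ) = 1 / (1 + exp(−α(θ − β)))
Exponent: 2.0 × (1.9 − 0.94) = 1.9200
1/(1 + e^{-1.9200}) = 0.8721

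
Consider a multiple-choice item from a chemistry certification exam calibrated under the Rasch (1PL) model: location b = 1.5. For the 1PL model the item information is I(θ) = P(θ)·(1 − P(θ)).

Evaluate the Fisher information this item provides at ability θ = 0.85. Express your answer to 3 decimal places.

0.225

P = 1/(1+e^{0.6500}) = 0.3430
P(1−P) = 0.3430 × 0.6570 = 0.2253
I = P(1−P) = 0.22535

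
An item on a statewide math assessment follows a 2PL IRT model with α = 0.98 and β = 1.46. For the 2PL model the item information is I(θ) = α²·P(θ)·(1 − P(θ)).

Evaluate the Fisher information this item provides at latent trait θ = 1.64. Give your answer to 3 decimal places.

P = 1/(1+e^{-0.1764}) = 0.5440
P(1−P) = 0.5440 × 0.4560 = 0.2481
I = α² × P(1−P) = 0.98² × 0.2481 = 0.23824

0.238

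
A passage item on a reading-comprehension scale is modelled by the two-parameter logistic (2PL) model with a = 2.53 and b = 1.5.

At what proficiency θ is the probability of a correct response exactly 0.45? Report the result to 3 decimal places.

1.421

P(θ) = 1 / (1 + exp(−a(θ − b)))
logit = ln(0.4500/0.5500) = -0.2007
θ = b + logit/(a) = 1.5 + (-0.2007)/2.5300 = 1.4207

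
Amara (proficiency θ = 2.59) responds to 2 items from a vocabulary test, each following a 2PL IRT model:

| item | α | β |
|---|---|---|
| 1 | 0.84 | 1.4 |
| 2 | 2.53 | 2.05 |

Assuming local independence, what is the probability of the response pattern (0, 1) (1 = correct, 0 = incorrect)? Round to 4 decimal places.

P(θ) = 1 / (1 + exp(−α(θ − β)))
P_1 = 1/(1+e^{-0.9996}) = 0.7310
P_2 = 1/(1+e^{-1.3662}) = 0.7968
L = (1−P_1) × P_2 = 0.2690 × 0.7968 = 0.21435

0.2143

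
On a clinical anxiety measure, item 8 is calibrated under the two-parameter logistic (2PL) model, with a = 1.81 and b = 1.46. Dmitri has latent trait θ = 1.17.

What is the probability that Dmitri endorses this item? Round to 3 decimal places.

0.372

P(θ) = 1 / (1 + exp(−a(θ − b)))
Exponent: 1.81 × (1.17 − 1.46) = -0.5249
1/(1 + e^{0.5249}) = 0.3717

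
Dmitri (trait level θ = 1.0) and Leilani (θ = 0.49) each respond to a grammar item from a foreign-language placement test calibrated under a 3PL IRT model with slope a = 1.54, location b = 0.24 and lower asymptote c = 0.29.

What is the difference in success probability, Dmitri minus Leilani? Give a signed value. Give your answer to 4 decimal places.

0.1194

P(θ) = c + (1 − c) · 1 / (1 + exp(−a(θ − b)))
P(Dmitri) = 0.8319  [exponent 1.1704]
P(Leilani) = 0.7125  [exponent 0.3850]
Difference = 0.8319 − 0.7125 = 0.1194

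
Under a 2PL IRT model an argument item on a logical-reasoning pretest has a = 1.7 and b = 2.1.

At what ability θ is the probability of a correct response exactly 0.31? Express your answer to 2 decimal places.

P(θ) = 1 / (1 + exp(−a(θ − b)))
logit = ln(0.3100/0.6900) = -0.8001
θ = b + logit/(a) = 2.1 + (-0.8001)/1.7000 = 1.6293

1.63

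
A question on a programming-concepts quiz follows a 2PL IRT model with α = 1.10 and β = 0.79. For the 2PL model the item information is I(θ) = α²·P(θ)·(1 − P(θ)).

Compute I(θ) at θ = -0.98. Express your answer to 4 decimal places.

P = 1/(1+e^{1.9470}) = 0.1249
P(1−P) = 0.1249 × 0.8751 = 0.1093
I = α² × P(1−P) = 1.10² × 0.1093 = 0.13224

0.1322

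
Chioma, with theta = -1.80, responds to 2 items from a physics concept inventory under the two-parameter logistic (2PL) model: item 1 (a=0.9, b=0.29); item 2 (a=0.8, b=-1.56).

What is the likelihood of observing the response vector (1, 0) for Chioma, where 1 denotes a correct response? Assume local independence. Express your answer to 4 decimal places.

P(theta) = 1 / (1 + exp(−a(theta − b)))
P_1 = 1/(1+e^{1.8810}) = 0.1323
P_2 = 1/(1+e^{0.1920}) = 0.4521
L = P_1 × (1−P_2) = 0.1323 × 0.5479 = 0.07247

0.0725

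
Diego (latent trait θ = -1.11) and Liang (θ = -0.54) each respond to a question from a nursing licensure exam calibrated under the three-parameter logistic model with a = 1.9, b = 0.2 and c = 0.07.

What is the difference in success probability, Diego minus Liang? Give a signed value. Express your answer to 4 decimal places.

-0.1118

P(θ) = c + (1 − c) · 1 / (1 + exp(−a(θ − b)))
P(Diego) = 0.1413  [exponent -2.4890]
P(Liang) = 0.2531  [exponent -1.4060]
Difference = 0.1413 − 0.2531 = -0.1118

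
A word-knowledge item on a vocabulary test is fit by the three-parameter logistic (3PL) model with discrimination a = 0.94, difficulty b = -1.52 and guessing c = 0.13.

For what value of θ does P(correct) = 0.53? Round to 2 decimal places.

-1.69

P(θ) = c + (1 − c) · 1 / (1 + exp(−a(θ − b)))
Remove guessing floor: (0.53 − 0.13)/(1 − 0.13) = 0.4598
logit = ln(0.4598/0.5402) = -0.1613
θ = b + logit/(a) = -1.52 + (-0.1613)/0.9400 = -1.6916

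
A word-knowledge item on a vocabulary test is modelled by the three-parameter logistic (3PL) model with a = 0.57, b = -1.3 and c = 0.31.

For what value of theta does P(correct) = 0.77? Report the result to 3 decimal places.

-0.084

P(theta) = c + (1 − c) · 1 / (1 + exp(−a(theta − b)))
Remove guessing floor: (0.77 − 0.31)/(1 − 0.31) = 0.6667
logit = ln(0.6667/0.3333) = 0.6931
theta = b + logit/(a) = -1.3 + 0.6931/0.5700 = -0.0840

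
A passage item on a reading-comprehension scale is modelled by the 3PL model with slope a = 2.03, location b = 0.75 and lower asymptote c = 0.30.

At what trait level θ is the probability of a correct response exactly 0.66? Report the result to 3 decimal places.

P(θ) = c + (1 − c) · 1 / (1 + exp(−a(θ − b)))
Remove guessing floor: (0.66 − 0.30)/(1 − 0.30) = 0.5143
logit = ln(0.5143/0.4857) = 0.0572
θ = b + logit/(a) = 0.75 + 0.0572/2.0300 = 0.7782

0.778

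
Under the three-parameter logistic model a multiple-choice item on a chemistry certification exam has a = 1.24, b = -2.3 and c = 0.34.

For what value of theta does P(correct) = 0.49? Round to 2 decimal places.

-3.29

P(theta) = c + (1 − c) · 1 / (1 + exp(−a(theta − b)))
Remove guessing floor: (0.49 − 0.34)/(1 − 0.34) = 0.2273
logit = ln(0.2273/0.7727) = -1.2238
theta = b + logit/(a) = -2.3 + (-1.2238)/1.2400 = -3.2869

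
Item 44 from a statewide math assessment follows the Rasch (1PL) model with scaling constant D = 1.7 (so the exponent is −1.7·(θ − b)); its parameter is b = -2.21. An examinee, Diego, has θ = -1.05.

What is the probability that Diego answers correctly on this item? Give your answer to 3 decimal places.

0.878

P(θ) = 1 / (1 + exp(−D·(θ − b)))
Exponent: 1.7 × (-1.05 − (-2.21)) = 1.9720
1/(1 + e^{-1.9720}) = 0.8778
P = 0.8778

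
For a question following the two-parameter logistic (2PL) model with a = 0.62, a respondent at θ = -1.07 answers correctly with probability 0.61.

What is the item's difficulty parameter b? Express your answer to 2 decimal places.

P(θ) = 1 / (1 + exp(−a(θ − b)))
logit(0.61) = ln(0.61/0.39) = 0.4473
b = θ − logit/(a) = -1.07 − 0.4473/0.6200 = -1.7915

-1.79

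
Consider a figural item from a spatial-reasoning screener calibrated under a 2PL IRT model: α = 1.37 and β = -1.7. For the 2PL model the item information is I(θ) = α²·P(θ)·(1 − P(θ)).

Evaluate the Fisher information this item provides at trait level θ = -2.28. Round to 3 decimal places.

P = 1/(1+e^{0.7946}) = 0.3112
P(1−P) = 0.3112 × 0.6888 = 0.2143
I = α² × P(1−P) = 1.37² × 0.2143 = 0.40231

0.402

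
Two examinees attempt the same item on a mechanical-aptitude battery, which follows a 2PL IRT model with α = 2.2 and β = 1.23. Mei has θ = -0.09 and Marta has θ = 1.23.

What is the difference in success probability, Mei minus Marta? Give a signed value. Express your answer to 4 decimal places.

-0.4480

P(θ) = 1 / (1 + exp(−α(θ − β)))
P(Mei) = 0.0520  [exponent -2.9040]
P(Marta) = 0.5000  [exponent 0.0000]
Difference = 0.0520 − 0.5000 = -0.4480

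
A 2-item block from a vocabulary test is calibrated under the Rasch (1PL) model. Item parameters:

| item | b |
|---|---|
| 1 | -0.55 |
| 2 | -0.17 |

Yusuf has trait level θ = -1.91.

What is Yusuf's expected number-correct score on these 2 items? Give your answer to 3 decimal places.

0.354

P(θ) = 1 / (1 + exp(−(θ − b)))
P_1 = 1/(1+e^{1.3600}) = 0.2042
P_2 = 1/(1+e^{1.7400}) = 0.1493
E[score] = 0.2042 + 0.1493 = 0.3536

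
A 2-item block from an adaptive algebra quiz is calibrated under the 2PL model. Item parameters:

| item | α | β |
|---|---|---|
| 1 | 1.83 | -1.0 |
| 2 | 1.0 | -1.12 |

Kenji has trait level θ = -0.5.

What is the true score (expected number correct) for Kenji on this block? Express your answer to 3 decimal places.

1.364

P(θ) = 1 / (1 + exp(−α(θ − β)))
P_1 = 1/(1+e^{-0.9150}) = 0.7140
P_2 = 1/(1+e^{-0.6200}) = 0.6502
E[score] = 0.7140 + 0.6502 = 1.3642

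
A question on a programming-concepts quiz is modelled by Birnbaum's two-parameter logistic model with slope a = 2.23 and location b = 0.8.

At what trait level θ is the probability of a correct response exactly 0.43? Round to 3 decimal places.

P(θ) = 1 / (1 + exp(−a(θ − b)))
logit = ln(0.4300/0.5700) = -0.2819
θ = b + logit/(a) = 0.8 + (-0.2819)/2.2300 = 0.6736

0.674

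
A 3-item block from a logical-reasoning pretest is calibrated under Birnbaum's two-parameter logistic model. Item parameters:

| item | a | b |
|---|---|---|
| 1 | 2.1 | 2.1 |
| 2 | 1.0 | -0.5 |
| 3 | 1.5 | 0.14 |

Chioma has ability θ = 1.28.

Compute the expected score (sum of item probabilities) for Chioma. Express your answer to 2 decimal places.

1.85

P(θ) = 1 / (1 + exp(−a(θ − b)))
P_1 = 1/(1+e^{1.7220}) = 0.1516
P_2 = 1/(1+e^{-1.7800}) = 0.8557
P_3 = 1/(1+e^{-1.7100}) = 0.8468
E[score] = 0.1516 + 0.8557 + 0.8468 = 1.8541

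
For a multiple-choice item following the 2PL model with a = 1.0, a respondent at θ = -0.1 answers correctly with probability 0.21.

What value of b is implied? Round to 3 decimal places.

P(θ) = 1 / (1 + exp(−a(θ − b)))
logit(0.21) = ln(0.21/0.79) = -1.3249
b = θ − logit/(a) = -0.1 − (-1.3249)/1.0000 = 1.2249

1.225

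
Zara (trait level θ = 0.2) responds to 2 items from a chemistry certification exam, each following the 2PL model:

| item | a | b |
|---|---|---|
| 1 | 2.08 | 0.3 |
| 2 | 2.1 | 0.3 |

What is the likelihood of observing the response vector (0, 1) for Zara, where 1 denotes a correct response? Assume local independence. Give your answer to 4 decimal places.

0.2470

P(θ) = 1 / (1 + exp(−a(θ − b)))
P_1 = 1/(1+e^{0.2080}) = 0.4482
P_2 = 1/(1+e^{0.2100}) = 0.4477
L = (1−P_1) × P_2 = 0.5518 × 0.4477 = 0.24704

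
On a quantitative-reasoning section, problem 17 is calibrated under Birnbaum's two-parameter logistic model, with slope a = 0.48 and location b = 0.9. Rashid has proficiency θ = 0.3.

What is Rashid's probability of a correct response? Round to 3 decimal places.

P(θ) = 1 / (1 + exp(−a(θ − b)))
Exponent: 0.48 × (0.3 − 0.9) = -0.2880
1/(1 + e^{0.2880}) = 0.4285

0.428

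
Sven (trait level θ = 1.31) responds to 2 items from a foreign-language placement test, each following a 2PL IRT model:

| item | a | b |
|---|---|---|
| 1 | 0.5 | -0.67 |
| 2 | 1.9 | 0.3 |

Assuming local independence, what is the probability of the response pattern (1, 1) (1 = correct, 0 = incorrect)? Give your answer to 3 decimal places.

0.636

P(θ) = 1 / (1 + exp(−a(θ − b)))
P_1 = 1/(1+e^{-0.9900}) = 0.7291
P_2 = 1/(1+e^{-1.9190}) = 0.8720
L = P_1 × P_2 = 0.7291 × 0.8720 = 0.63578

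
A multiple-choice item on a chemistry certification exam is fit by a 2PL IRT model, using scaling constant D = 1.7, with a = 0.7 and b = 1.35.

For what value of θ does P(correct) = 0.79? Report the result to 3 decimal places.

2.463

P(θ) = 1 / (1 + exp(−D·a(θ − b)))
logit = ln(0.7900/0.2100) = 1.3249
θ = b + logit/(1.7·a) = 1.35 + 1.3249/1.1900 = 2.4634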